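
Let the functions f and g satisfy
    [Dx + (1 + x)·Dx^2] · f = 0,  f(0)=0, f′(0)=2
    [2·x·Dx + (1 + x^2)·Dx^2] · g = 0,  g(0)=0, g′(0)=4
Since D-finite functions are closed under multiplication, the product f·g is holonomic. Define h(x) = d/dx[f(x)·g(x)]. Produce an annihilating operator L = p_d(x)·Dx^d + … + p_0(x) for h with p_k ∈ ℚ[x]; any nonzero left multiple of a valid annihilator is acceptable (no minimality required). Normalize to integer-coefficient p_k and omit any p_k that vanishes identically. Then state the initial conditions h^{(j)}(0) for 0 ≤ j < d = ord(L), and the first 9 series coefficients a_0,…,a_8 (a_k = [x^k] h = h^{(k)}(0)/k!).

f: a_k = 0, 2, -1, 2/3, -1/2, 2/5, -1/3, 2/7, -1/4, …
g: a_k = 0, 4, 0, -4/3, 0, 4/5, 0, -4/7, 0, …
Sym-product of L_f,L_g gives L₀ (≤ ord 4).
Differentiate: ansatz ord ≤ ord L₀ ⇒ L.
L = (24 + 44·x + 80·x^2 + 156·x^3 + 120·x^4 + 52·x^5 + 4·x^7) + (18 + 124·x + 308·x^2 + 484·x^3 + 544·x^4 + 372·x^5 + 140·x^6 + 12·x^7 + 14·x^8)·Dx + (12 + 64·x + 192·x^2 + 312·x^3 + 360·x^4 + 312·x^5 + 192·x^6 + 72·x^7 + 12·x^8 + 8·x^9)·Dx^2 + (5 + 18·x + 37·x^2 + 56·x^3 + 66·x^4 + 60·x^5 + 42·x^6 + 24·x^7 + 9·x^8 + 2·x^9 + x^10)·Dx^3  (order 3).
h: a_k = 0, 16, -12, 0, -10/3, 208/15, -154/15, 0, -121/35, …
ICs: h(0) = 0, h′(0) = 16, h′′(0) = -24.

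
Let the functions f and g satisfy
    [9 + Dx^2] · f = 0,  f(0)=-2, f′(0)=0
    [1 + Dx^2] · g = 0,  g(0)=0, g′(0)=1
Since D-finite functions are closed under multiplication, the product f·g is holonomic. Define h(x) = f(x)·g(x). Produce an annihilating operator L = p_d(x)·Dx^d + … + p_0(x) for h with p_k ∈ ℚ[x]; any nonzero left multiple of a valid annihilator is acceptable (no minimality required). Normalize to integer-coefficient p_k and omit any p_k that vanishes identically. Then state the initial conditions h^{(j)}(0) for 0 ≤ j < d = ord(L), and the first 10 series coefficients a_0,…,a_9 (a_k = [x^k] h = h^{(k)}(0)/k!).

f: a_k = -2, 0, 9, 0, -27/4, 0, 81/40, 0, -729/2240, 0, …
g: a_k = 0, 1, 0, -1/6, 0, 1/120, 0, -1/5040, 0, 1/362880, …
Sym-product of L_f,L_g gives L₀ (≤ ord 4).
L = 64 + 20·Dx^2 + Dx^4  (order 4).
h: a_k = 0, -2, 0, 28/3, 0, -124/15, 0, 1016/315, 0, -292/405, …
ICs: h(0) = 0, h′(0) = -2, h′′(0) = 0, h′′′(0) = 56.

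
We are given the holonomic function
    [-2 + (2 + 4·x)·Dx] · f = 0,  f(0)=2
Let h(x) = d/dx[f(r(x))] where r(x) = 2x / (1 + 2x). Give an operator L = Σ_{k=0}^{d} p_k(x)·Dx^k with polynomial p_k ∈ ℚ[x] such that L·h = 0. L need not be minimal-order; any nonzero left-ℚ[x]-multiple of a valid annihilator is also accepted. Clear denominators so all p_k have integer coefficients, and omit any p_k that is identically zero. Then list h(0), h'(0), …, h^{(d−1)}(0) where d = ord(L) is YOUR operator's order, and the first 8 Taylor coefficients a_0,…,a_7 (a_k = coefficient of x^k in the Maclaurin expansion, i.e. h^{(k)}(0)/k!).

L = (-6 - 24·x) + (-1 - 8·x - 12·x^2)·Dx  (order 1).
h: a_k = 4, -24, 120, -592, 3000, -15696, 84336, -462240, …
ICs: h(0) = 4.

f: a_k = 2, 2, -1, 1, -5/4, 7/4, -21/8, 33/8, …
Substitute x→r, Dx→(1/r')Dx; clear ⇒ L₀.
Differentiate: ansatz ord ≤ ord L₀ ⇒ L.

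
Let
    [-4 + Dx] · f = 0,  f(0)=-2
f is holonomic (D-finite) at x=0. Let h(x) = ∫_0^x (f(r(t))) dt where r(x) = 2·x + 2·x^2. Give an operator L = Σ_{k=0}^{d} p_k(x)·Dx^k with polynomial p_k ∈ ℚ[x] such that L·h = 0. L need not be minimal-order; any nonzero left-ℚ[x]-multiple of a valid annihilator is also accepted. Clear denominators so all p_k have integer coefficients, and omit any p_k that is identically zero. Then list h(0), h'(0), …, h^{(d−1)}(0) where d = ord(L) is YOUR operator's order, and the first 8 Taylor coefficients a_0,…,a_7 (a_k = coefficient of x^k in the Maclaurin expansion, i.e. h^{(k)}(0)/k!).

f: a_k = -2, -8, -16, -64/3, -64/3, -256/15, -512/45, -2048/315, …
h₀=f(r): pull back L_f along r ⇒ L₀.
∫: right-multiply L₀ by Dx.
L = (-8 - 16·x)·Dx + Dx^2  (order 2).
h: a_k = 0, -2, -8, -80/3, -224/3, -2752/15, -18176/45, -255488/315, …
ICs: h(0) = 0, h′(0) = -2.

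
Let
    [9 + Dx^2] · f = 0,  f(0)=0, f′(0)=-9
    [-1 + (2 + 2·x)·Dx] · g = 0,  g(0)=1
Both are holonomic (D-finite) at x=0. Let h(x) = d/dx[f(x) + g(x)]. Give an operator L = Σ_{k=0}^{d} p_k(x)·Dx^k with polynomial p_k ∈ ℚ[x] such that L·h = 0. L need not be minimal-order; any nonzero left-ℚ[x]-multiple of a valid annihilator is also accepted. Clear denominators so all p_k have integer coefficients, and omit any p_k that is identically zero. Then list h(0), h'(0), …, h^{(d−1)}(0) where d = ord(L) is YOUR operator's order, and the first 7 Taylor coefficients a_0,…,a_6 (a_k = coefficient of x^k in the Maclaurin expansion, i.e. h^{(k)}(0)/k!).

f: a_k = 0, -9, 0, 27/2, 0, -243/40, 0, …
g: a_k = 1, 1/2, -1/8, 1/16, -5/128, 7/256, -21/1024, …
h₀=f+g: left-lcm gives L₀, ord ≤ 3.
Derive L from L₀ (diff closure).
L = (-153 - 216·x - 108·x^2) + (-234 - 666·x - 648·x^2 - 216·x^3)·Dx + (-17 - 24·x - 12·x^2)·Dx^2 + (-26 - 74·x - 72·x^2 - 24·x^3)·Dx^3  (order 3).
h: a_k = -17/2, -1/4, 651/16, -5/32, -7741/256, -63/512, 94467/10240, …
ICs: h(0) = -17/2, h′(0) = -1/4, h′′(0) = 651/8.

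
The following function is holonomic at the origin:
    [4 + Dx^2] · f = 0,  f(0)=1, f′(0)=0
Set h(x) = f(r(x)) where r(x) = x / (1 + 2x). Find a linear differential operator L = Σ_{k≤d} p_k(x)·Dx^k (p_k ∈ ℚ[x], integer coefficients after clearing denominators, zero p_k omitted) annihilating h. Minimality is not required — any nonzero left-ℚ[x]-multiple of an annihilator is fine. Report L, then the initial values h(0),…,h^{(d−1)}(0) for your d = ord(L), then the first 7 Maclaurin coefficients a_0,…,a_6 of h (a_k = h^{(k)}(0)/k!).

L = 4 + (4 + 24·x + 48·x^2 + 32·x^3)·Dx + (1 + 8·x + 24·x^2 + 32·x^3 + 16·x^4)·Dx^2  (order 2).
h: a_k = 1, 0, -2, 8, -70/3, 176/3, -6004/45, …
ICs: h(0) = 1, h′(0) = 0.

f: a_k = 1, 0, -2, 0, 2/3, 0, -4/45, …
Change of var in L_f (x↦r) gives L₀.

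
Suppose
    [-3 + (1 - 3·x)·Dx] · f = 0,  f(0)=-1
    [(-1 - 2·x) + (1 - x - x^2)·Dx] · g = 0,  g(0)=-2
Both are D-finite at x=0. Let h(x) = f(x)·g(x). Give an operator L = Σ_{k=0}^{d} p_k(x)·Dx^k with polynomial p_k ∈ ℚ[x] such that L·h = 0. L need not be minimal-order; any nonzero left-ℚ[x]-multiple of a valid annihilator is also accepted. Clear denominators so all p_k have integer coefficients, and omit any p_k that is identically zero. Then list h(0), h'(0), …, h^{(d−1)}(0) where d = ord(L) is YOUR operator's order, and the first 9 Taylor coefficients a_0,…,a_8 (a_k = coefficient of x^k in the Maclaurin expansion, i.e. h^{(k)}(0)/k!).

f: a_k = -1, -3, -9, -27, -81, -243, -729, -2187, -6561, …
g: a_k = -2, -2, -4, -6, -10, -16, -26, -42, -68, …
Sym-product of L_f,L_g gives L₀ (≤ ord 1).
L = (-4 + 4·x + 9·x^2) + (1 - 4·x + 2·x^2 + 3·x^3)·Dx  (order 1).
h: a_k = 2, 8, 28, 90, 280, 856, 2594, 7824, 23540, …
ICs: h(0) = 2.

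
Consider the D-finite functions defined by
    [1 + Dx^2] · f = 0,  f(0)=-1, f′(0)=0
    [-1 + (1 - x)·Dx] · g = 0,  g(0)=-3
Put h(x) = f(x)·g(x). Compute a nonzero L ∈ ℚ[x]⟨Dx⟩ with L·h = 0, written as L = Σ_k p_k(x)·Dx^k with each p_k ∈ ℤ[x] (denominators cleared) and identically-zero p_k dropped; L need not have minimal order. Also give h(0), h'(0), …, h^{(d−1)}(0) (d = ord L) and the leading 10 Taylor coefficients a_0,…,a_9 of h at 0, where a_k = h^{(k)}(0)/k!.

f: a_k = -1, 0, 1/2, 0, -1/24, 0, 1/720, 0, -1/40320, 0, …
g: a_k = -3, -3, -3, -3, -3, -3, -3, -3, -3, -3, …
Sym-product of L_f,L_g gives L₀ (≤ ord 2).
L = (-1 + x) + 2·Dx + (-1 + x)·Dx^2  (order 2).
h: a_k = 3, 3, 3/2, 3/2, 13/8, 13/8, 389/240, 389/240, 4357/2688, 4357/2688, …
ICs: h(0) = 3, h′(0) = 3.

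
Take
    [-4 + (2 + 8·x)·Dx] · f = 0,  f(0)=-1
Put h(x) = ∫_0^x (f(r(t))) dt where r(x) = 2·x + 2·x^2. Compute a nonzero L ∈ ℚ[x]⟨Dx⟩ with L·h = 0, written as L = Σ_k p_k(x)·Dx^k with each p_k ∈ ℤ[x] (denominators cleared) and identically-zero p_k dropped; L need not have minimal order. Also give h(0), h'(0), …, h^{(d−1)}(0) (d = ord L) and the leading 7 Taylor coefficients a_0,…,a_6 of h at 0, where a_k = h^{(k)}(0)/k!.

L = (-4 - 8·x)·Dx + (1 + 8·x + 8·x^2)·Dx^2  (order 2).
h: a_k = 0, -1, -2, 4/3, -4, 72/5, -176/3, …
ICs: h(0) = 0, h′(0) = -1.

f: a_k = -1, -2, 2, -4, 10, -28, 84, …
Substitute x→r, Dx→(1/r')Dx; clear ⇒ L₀.
h=∫₀ˣh₀: take L = L₀·Dx.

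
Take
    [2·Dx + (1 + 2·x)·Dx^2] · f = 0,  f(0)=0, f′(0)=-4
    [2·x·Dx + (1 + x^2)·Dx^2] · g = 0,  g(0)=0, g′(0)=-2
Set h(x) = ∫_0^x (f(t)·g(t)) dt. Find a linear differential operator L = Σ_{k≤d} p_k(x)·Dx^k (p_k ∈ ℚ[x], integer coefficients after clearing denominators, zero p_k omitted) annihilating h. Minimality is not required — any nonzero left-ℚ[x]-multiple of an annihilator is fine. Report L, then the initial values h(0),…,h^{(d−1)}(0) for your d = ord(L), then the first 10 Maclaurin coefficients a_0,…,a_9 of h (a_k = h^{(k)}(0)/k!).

f: a_k = 0, -4, 4, -16/3, 8, -64/5, 64/3, -256/7, 64, -1024/9, …
g: a_k = 0, -2, 0, 2/3, 0, -2/5, 0, 2/7, 0, -2/9, …
Sym-product of L_f,L_g gives L₀ (≤ ord 4).
Integrate: L := L₀·Dx.
L = (24 + 80·x + 88·x^2 + 240·x^3 + 240·x^4 + 208·x^5 + 16·x^7)·Dx^2 + (12 + 80·x + 332·x^2 + 608·x^3 + 880·x^4 + 744·x^5 + 560·x^6 + 24·x^7 + 56·x^8)·Dx^3 + (12 + 52·x + 168·x^2 + 372·x^3 + 516·x^4 + 564·x^5 + 384·x^6 + 276·x^7 + 24·x^8 + 32·x^9)·Dx^4 + (2 + 12·x + 34·x^2 + 64·x^3 + 87·x^4 + 96·x^5 + 84·x^6 + 48·x^7 + 33·x^8 + 4·x^9 + 4·x^10)·Dx^5  (order 5).
h: a_k = 0, 0, 0, 8/3, -2, 8/5, -20/9, 152/45, -73/15, 328/45, …
ICs: h(0) = 0, h′(0) = 0, h′′(0) = 0, h′′′(0) = 16, h′′′′(0) = -48.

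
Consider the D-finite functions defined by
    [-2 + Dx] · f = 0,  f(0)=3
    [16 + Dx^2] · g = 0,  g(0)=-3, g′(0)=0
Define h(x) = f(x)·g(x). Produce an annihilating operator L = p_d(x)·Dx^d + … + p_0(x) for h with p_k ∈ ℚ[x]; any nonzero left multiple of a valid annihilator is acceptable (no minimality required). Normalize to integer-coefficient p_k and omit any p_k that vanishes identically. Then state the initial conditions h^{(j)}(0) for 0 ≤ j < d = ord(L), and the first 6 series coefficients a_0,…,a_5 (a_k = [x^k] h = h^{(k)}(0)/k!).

L = 20 - 4·Dx + Dx^2  (order 2).
h: a_k = -9, -18, 54, 132, 42, -492/5, …
ICs: h(0) = -9, h′(0) = -18.

f: a_k = 3, 6, 6, 4, 2, 4/5, …
g: a_k = -3, 0, 24, 0, -32, 0, …
L₀ := L_f ⊗_s L_g (sym. prod.), ord ≤ 2.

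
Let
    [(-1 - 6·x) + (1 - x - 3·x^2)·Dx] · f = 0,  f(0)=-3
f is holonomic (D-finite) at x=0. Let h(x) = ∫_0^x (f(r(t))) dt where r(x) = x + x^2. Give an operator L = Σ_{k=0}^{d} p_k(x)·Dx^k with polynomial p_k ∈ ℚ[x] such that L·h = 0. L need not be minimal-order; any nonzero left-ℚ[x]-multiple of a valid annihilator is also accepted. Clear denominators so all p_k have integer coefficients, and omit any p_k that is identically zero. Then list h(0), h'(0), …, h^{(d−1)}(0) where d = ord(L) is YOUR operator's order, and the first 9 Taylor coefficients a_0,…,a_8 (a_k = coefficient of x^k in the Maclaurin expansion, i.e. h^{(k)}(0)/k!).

f: a_k = -3, -3, -12, -21, -57, -120, -291, -651, -1524, …
Substitute x→r, Dx→(1/r')Dx; clear ⇒ L₀.
h=∫h₀ ⇒ L = L₀·Dx.
L = (1 + 8·x + 18·x^2 + 12·x^3)·Dx + (-1 + x + 4·x^2 + 6·x^3 + 3·x^4)·Dx^2  (order 2).
h: a_k = 0, -3, -3/2, -5, -45/4, -132/5, -137/2, -1254/7, -3825/8, …
ICs: h(0) = 0, h′(0) = -3.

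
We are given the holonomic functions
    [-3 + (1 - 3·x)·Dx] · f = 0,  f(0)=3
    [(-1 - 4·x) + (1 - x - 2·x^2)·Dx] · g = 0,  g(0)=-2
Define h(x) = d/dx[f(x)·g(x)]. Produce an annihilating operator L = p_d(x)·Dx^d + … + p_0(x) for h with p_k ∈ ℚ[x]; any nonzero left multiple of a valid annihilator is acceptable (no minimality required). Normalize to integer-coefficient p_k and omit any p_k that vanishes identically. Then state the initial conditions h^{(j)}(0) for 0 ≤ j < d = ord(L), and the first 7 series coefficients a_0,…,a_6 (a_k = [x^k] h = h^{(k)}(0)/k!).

L = (15 - 30·x - 69·x^2 + 48·x^3 + 216·x^4) + (-2 + 9·x + 3·x^2 - 47·x^3 + 15·x^4 + 54·x^5)·Dx  (order 1).
h: a_k = -24, -180, -900, -3864, -15120, -55980, -199500, …
ICs: h(0) = -24.

f: a_k = 3, 9, 27, 81, 243, 729, 2187, …
g: a_k = -2, -2, -6, -10, -22, -42, -86, …
f·g: L₀ = L_f ⊗_s L_g, ord ≤ 1·1.
Derive L from L₀ (diff closure).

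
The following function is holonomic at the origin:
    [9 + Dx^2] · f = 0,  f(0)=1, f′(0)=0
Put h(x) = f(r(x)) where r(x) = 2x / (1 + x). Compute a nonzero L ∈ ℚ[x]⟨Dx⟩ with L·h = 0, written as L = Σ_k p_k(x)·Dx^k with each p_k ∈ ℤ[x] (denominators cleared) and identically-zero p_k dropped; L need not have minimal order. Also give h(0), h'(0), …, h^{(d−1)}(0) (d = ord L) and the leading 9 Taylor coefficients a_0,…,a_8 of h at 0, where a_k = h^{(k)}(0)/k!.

f: a_k = 1, 0, -9/2, 0, 27/8, 0, -81/80, 0, 729/4480, …
Substitute x→r, Dx→(1/r')Dx; clear ⇒ L₀.
L = 36 + (2 + 6·x + 6·x^2 + 2·x^3)·Dx + (1 + 4·x + 6·x^2 + 4·x^3 + x^4)·Dx^2  (order 2).
h: a_k = 1, 0, -18, 36, 0, -144, 1926/5, -2916/5, 3114/7, …
ICs: h(0) = 1, h′(0) = 0.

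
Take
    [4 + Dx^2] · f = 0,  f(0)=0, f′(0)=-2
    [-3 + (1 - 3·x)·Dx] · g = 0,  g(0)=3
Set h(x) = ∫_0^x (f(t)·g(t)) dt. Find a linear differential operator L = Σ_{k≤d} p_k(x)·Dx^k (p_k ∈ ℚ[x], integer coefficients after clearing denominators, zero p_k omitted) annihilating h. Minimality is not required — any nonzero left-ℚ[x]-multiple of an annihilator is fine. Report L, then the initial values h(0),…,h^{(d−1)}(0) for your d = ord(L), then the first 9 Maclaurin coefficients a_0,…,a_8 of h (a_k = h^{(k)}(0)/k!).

f: a_k = 0, -2, 0, 4/3, 0, -4/15, 0, 8/315, 0, …
g: a_k = 3, 9, 27, 81, 243, 729, 2187, 6561, 19683, …
Sym-product of L_f,L_g gives L₀ (≤ ord 2).
h=∫h₀ ⇒ L = L₀·Dx.
L = (-4 + 12·x)·Dx + 6·Dx^2 + (-1 + 3·x)·Dx^3  (order 3).
h: a_k = 0, 0, -3, -6, -25/2, -30, -1127/15, -966/5, -212999/420, …
ICs: h(0) = 0, h′(0) = 0, h′′(0) = -6.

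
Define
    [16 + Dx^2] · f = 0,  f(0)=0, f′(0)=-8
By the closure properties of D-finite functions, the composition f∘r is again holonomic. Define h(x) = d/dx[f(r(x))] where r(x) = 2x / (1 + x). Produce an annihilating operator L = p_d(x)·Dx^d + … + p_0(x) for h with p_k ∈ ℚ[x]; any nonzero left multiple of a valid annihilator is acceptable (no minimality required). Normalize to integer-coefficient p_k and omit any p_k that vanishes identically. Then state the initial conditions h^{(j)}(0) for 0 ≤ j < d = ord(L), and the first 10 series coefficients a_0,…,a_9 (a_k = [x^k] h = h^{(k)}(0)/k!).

f: a_k = 0, -8, 0, 64/3, 0, -256/15, 0, 2048/315, 0, -4096/2835, …
f∘r: x↦r, Dx↦Dx/r' in L_f ⇒ L₀.
h₀' ⇒ L via d/dx closure of L₀.
L = (70 + 12·x + 6·x^2) + (6 + 18·x + 18·x^2 + 6·x^3)·Dx + (1 + 4·x + 6·x^2 + 4·x^3 + x^4)·Dx^2  (order 2).
h: a_k = -16, 32, 464, -1984, 6928/3, 6240, -1516976/45, 3499648/45, -30914864/315, -354464/63, …
ICs: h(0) = -16, h′(0) = 32.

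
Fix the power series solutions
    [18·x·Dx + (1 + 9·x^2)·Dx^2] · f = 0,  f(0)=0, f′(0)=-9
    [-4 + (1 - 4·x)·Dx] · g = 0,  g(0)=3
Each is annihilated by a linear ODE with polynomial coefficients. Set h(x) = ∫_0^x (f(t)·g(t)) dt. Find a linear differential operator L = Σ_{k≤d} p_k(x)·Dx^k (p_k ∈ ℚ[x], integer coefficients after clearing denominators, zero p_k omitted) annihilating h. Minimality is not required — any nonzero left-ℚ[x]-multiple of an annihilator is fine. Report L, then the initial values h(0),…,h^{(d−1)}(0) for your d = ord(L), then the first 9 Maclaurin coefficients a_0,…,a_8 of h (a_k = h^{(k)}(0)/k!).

f: a_k = 0, -9, 0, 27, 0, -729/5, 0, 6561/7, 0, …
g: a_k = 3, 12, 48, 192, 768, 3072, 12288, 49152, 196608, …
L₀ := L_f ⊗_s L_g (sym. prod.), ord ≤ 2.
h=∫h₀ ⇒ L = L₀·Dx.
L = 72·x·Dx + (8 - 18·x + 144·x^2)·Dx^2 + (-1 + 4·x - 9·x^2 + 36·x^3)·Dx^3  (order 3).
h: a_k = 0, 0, -27/2, -36, -351/4, -1404/5, -10089/10, -121068/35, -3291489/280, …
ICs: h(0) = 0, h′(0) = 0, h′′(0) = -27.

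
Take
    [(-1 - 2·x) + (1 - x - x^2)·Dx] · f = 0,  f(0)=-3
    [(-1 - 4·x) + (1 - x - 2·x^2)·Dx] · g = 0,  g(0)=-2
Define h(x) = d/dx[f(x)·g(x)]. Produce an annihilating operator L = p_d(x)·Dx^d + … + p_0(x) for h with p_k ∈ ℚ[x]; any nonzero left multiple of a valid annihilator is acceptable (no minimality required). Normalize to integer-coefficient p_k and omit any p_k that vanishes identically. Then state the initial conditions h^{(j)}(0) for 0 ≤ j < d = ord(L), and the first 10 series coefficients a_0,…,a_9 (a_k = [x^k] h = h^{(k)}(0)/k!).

f: a_k = -3, -3, -6, -9, -15, -24, -39, -63, -102, -165, …
g: a_k = -2, -2, -6, -10, -22, -42, -86, -170, -342, -682, …
f·g: L₀ = L_f ⊗_s L_g, ord ≤ 1·1.
Differentiate: ansatz ord ≤ ord L₀ ⇒ L.
L = (12 + 6·x - 36·x^2 - 112·x^3 + 36·x^4 + 180·x^5 + 80·x^6) + (-2 + 21·x^2 - 8·x^3 - 50·x^4 + 3·x^5 + 42·x^6 + 16·x^7)·Dx  (order 1).
h: a_k = 12, 72, 234, 720, 1920, 4932, 12012, 28512, 65934, 149880, …
ICs: h(0) = 12.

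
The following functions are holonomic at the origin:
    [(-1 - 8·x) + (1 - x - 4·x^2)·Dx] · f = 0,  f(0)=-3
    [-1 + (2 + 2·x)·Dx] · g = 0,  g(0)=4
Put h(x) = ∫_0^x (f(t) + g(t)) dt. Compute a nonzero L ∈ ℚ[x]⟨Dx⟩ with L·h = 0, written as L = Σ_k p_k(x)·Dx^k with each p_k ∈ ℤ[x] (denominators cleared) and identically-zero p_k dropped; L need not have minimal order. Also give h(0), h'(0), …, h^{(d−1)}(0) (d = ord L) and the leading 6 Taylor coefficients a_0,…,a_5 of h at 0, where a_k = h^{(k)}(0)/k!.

f: a_k = -3, -3, -15, -27, -87, -195, …
g: a_k = 4, 2, -1/2, 1/4, -5/32, 7/64, …
L₀ := lclm(L_f,L_g); ord L₀ ≤ 1+1.
∫: right-multiply L₀ by Dx.
L = (-21 - 75·x - 228·x^2 - 160·x^3)·Dx + (41 + 174·x + 609·x^2 + 872·x^3 + 400·x^4)·Dx^2 + (-2 - 38·x - 30·x^2 + 198·x^3 + 352·x^4 + 160·x^5)·Dx^3  (order 3).
h: a_k = 0, 1, -1/2, -31/6, -107/16, -2789/160, …
ICs: h(0) = 0, h′(0) = 1, h′′(0) = -1.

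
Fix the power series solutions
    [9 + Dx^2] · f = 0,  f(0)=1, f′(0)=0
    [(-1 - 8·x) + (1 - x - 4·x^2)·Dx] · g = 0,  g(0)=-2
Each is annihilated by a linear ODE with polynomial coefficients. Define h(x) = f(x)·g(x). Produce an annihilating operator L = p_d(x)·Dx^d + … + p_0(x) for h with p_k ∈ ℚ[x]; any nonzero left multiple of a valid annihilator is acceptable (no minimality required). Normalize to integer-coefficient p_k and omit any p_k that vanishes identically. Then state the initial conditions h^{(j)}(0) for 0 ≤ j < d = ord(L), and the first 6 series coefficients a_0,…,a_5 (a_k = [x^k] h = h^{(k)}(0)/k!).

f: a_k = 1, 0, -9/2, 0, 27/8, 0, …
g: a_k = -2, -2, -10, -18, -58, -130, …
L₀ := L_f ⊗_s L_g (sym. prod.), ord ≤ 2.
L = (-1 + 9·x + 36·x^2) + (2 + 16·x)·Dx + (-1 + x + 4·x^2)·Dx^2  (order 2).
h: a_k = -2, -2, -1, -9, -79/4, -223/4, …
ICs: h(0) = -2, h′(0) = -2.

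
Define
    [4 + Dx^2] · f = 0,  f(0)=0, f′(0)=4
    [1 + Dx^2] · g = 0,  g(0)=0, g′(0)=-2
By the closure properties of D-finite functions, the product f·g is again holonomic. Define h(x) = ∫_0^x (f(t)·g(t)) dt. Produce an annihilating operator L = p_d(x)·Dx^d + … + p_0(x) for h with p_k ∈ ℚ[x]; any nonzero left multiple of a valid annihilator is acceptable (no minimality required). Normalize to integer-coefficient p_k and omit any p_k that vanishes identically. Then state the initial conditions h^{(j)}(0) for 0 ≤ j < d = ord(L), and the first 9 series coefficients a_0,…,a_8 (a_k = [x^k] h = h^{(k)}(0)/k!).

f: a_k = 0, 4, 0, -8/3, 0, 8/15, 0, -16/315, 0, …
g: a_k = 0, -2, 0, 1/3, 0, -1/60, 0, 1/2520, 0, …
Sym-product of L_f,L_g gives L₀ (≤ ord 4).
∫: right-multiply L₀ by Dx.
L = 9·Dx + 10·Dx^3 + Dx^5  (order 5).
h: a_k = 0, 0, 0, -8/3, 0, 4/3, 0, -13/45, 0, …
ICs: h(0) = 0, h′(0) = 0, h′′(0) = 0, h′′′(0) = -16, h′′′′(0) = 0.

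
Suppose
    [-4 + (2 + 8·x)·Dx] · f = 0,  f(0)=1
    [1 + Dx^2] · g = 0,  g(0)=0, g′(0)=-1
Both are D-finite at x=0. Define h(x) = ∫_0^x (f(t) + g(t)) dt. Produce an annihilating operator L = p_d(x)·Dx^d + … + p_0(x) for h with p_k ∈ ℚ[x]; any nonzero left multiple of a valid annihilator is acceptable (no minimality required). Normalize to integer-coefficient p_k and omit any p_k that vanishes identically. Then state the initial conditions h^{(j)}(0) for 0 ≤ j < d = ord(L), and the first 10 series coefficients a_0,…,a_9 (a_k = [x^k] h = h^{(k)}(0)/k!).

L = (-26 - 16·x - 32·x^2)·Dx + (-3 - 4·x + 48·x^2 + 64·x^3)·Dx^2 + (-26 - 16·x - 32·x^2)·Dx^3 + (-3 - 4·x + 48·x^2 + 64·x^3)·Dx^4  (order 4).
h: a_k = 0, 1, 1/2, -2/3, 25/24, -2, 3359/720, -12, 1330561/40320, -286/3, …
ICs: h(0) = 0, h′(0) = 1, h′′(0) = 1, h′′′(0) = -4.

f: a_k = 1, 2, -2, 4, -10, 28, -84, 264, -858, 2860, …
g: a_k = 0, -1, 0, 1/6, 0, -1/120, 0, 1/5040, 0, -1/362880, …
f+g: L₀ = lclm(L_f,L_g), ord ≤ 1+2.
∫: right-multiply L₀ by Dx.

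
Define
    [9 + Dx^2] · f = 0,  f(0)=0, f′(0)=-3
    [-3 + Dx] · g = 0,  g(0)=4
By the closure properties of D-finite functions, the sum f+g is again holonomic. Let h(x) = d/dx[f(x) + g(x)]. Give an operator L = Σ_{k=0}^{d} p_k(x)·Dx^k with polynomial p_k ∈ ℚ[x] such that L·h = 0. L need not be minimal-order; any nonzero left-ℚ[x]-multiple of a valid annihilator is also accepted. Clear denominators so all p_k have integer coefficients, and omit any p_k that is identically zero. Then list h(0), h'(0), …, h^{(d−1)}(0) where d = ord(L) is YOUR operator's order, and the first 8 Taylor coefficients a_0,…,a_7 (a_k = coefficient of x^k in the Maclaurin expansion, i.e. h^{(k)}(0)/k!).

f: a_k = 0, -3, 0, 9/2, 0, -81/40, 0, 243/560, …
g: a_k = 4, 12, 18, 18, 27/2, 81/10, 81/20, 243/140, …
L₀ := lclm(L_f,L_g); ord L₀ ≤ 2+1.
Derive L from L₀ (diff closure).
L = 27 - 9·Dx + 3·Dx^2 - Dx^3  (order 3).
h: a_k = 9, 36, 135/2, 54, 243/8, 243/10, 243/16, 729/140, …
ICs: h(0) = 9, h′(0) = 36, h′′(0) = 135.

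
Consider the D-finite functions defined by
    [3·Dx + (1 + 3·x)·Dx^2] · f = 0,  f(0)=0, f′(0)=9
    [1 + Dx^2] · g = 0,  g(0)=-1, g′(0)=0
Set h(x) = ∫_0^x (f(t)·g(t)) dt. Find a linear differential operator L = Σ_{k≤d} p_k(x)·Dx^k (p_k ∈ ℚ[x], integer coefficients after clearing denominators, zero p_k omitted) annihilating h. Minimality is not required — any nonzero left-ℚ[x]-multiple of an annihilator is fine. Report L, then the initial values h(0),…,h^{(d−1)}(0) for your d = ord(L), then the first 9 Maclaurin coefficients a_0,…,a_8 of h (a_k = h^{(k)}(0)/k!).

L = (-203 - 222·x - 189·x^2 + 432·x^3 + 324·x^4)·Dx + (-84 - 108·x + 648·x^2 + 648·x^3)·Dx^2 + (-208 - 228·x - 54·x^2 + 864·x^3 + 648·x^4)·Dx^3 + (-84 - 108·x + 648·x^2 + 648·x^3)·Dx^4 + (-5 - 6·x + 135·x^2 + 432·x^3 + 324·x^4)·Dx^5  (order 5).
h: a_k = 0, 0, -9/2, 9/2, -45/8, 54/5, -1769/80, 765/16, -484679/4480, …
ICs: h(0) = 0, h′(0) = 0, h′′(0) = -9, h′′′(0) = 27, h′′′′(0) = -135.

f: a_k = 0, 9, -27/2, 27, -243/4, 729/5, -729/2, 6561/7, -19683/8, …
g: a_k = -1, 0, 1/2, 0, -1/24, 0, 1/720, 0, -1/40320, …
L₀ := L_f ⊗_s L_g (sym. prod.), ord ≤ 4.
Integrate: L := L₀·Dx.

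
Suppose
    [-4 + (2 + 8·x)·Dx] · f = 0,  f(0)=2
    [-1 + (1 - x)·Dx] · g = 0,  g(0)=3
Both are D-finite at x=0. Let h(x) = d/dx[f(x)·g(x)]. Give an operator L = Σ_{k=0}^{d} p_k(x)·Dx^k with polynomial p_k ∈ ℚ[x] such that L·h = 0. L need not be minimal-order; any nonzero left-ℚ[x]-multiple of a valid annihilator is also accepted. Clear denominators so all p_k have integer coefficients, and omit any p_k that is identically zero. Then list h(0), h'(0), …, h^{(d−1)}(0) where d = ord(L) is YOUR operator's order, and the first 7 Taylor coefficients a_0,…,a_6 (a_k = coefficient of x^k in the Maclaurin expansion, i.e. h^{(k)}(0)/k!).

L = (2 + 36·x + 12·x^2) + (-3 - 11·x + 6·x^2 + 8·x^3)·Dx  (order 1).
h: a_k = 18, 12, 90, -120, 690, -2196, 8526, …
ICs: h(0) = 18.

f: a_k = 2, 4, -4, 8, -20, 56, -168, …
g: a_k = 3, 3, 3, 3, 3, 3, 3, …
Product ⇒ symmetric product L₀, ord ≤ 1.
h=h₀': d/dx-closure on L₀ ⇒ L.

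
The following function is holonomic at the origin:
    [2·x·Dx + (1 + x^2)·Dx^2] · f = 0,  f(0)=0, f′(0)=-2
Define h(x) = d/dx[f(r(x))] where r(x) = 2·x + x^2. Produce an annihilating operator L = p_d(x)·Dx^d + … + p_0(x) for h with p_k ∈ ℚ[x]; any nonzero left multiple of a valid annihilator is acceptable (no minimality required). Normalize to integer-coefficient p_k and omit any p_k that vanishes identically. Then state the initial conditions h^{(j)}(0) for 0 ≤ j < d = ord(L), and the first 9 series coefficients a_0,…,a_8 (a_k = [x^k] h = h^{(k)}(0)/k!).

L = (-1 + 8·x + 16·x^2 + 12·x^3 + 3·x^4) + (1 + x + 4·x^2 + 8·x^3 + 5·x^4 + x^5)·Dx  (order 1).
h: a_k = -4, -4, 16, 32, -44, -188, 32, 896, 668, …
ICs: h(0) = -4.

f: a_k = 0, -2, 0, 2/3, 0, -2/5, 0, 2/7, 0, …
L₀ from L_f via x↦r, Dx↦r'^{-1}Dx.
Derive L from L₀ (diff closure).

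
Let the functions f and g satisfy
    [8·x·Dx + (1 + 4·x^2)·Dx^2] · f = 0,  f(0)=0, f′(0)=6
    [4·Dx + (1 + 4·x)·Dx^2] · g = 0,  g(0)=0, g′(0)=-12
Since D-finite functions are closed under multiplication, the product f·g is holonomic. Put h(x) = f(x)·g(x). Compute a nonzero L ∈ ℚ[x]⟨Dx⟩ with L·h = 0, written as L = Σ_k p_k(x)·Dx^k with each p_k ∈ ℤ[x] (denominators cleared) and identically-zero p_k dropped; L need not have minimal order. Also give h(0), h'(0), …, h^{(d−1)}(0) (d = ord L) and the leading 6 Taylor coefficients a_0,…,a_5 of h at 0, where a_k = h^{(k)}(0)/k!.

L = (96 + 640·x + 1408·x^2 + 7680·x^3 + 15360·x^4 + 26624·x^5 + 8192·x^7)·Dx + (24 + 320·x + 2656·x^2 + 9728·x^3 + 28160·x^4 + 47616·x^5 + 71680·x^6 + 6144·x^7 + 28672·x^8)·Dx^2 + (12 + 104·x + 672·x^2 + 2976·x^3 + 8256·x^4 + 18048·x^5 + 24576·x^6 + 35328·x^7 + 6144·x^8 + 16384·x^9)·Dx^3 + (1 + 12·x + 68·x^2 + 256·x^3 + 696·x^4 + 1536·x^5 + 2688·x^6 + 3072·x^7 + 4224·x^8 + 1024·x^9 + 2048·x^10)·Dx^4  (order 4).
h: a_k = 0, 0, -72, 144, -288, 960, …
ICs: h(0) = 0, h′(0) = 0, h′′(0) = -144, h′′′(0) = 864.

f: a_k = 0, 6, 0, -8, 0, 96/5, …
g: a_k = 0, -12, 24, -64, 192, -3072/5, …
h₀=f·g: eliminate ⇒ L₀, order ≤ 2·2.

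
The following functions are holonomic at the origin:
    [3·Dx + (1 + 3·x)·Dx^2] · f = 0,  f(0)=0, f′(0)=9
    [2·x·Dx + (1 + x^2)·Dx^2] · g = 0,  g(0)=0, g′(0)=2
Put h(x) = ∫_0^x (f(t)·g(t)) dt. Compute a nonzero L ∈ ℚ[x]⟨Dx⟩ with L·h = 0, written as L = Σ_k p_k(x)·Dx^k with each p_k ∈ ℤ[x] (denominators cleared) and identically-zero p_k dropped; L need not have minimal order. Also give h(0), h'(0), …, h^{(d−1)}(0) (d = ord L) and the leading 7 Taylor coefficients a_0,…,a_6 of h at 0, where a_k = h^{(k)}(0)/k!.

L = (264 + 1260·x + 1008·x^2 + 3420·x^3 + 3240·x^4 + 4212·x^5 + 324·x^7)·Dx^2 + (178 + 660·x + 3828·x^2 + 7308·x^3 + 12960·x^4 + 10044·x^5 + 11340·x^6 + 324·x^7 + 1134·x^8)·Dx^3 + (132 + 608·x + 1728·x^2 + 4568·x^3 + 6456·x^4 + 8856·x^5 + 5184·x^6 + 5544·x^7 + 324·x^8 + 648·x^9)·Dx^4 + (13 + 102·x + 341·x^2 + 744·x^3 + 1138·x^4 + 1236·x^5 + 1386·x^6 + 648·x^7 + 657·x^8 + 54·x^9 + 81·x^10)·Dx^5  (order 5).
h: a_k = 0, 0, 0, 6, -27/4, 48/5, -75/4, …
ICs: h(0) = 0, h′(0) = 0, h′′(0) = 0, h′′′(0) = 36, h′′′′(0) = -162.

f: a_k = 0, 9, -27/2, 27, -243/4, 729/5, -729/2, …
g: a_k = 0, 2, 0, -2/3, 0, 2/5, 0, …
L₀ := L_f ⊗_s L_g (sym. prod.), ord ≤ 4.
h=∫₀ˣh₀: take L = L₀·Dx.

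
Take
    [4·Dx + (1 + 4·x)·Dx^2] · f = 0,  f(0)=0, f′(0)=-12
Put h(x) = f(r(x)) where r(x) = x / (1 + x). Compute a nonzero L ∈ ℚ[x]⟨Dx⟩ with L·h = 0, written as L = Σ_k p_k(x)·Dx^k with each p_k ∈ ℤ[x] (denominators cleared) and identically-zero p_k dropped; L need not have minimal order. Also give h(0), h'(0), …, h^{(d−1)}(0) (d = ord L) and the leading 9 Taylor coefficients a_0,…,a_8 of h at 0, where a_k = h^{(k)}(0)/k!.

f: a_k = 0, -12, 24, -64, 192, -3072/5, 2048, -49152/7, 24576, …
Substitute x→r, Dx→(1/r')Dx; clear ⇒ L₀.
L = (6 + 10·x)·Dx + (1 + 6·x + 5·x^2)·Dx^2  (order 2).
h: a_k = 0, -12, 36, -124, 468, -9372/5, 7812, -234372/7, 146484, …
ICs: h(0) = 0, h′(0) = -12.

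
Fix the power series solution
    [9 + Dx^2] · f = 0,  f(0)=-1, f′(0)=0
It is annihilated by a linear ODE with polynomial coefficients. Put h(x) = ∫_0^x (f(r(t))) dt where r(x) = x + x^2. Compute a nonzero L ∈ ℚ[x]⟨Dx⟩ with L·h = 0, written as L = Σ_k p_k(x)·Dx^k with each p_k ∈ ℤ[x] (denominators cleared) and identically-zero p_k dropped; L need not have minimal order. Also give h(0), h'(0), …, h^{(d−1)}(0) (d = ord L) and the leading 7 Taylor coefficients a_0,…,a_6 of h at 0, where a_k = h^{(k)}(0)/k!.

L = (9 + 54·x + 108·x^2 + 72·x^3)·Dx - 2·Dx^2 + (1 + 2·x)·Dx^3  (order 3).
h: a_k = 0, -1, 0, 3/2, 9/4, 9/40, -9/4, …
ICs: h(0) = 0, h′(0) = -1, h′′(0) = 0.

f: a_k = -1, 0, 9/2, 0, -27/8, 0, 81/80, …
L₀ from L_f via x↦r, Dx↦r'^{-1}Dx.
∫: right-multiply L₀ by Dx.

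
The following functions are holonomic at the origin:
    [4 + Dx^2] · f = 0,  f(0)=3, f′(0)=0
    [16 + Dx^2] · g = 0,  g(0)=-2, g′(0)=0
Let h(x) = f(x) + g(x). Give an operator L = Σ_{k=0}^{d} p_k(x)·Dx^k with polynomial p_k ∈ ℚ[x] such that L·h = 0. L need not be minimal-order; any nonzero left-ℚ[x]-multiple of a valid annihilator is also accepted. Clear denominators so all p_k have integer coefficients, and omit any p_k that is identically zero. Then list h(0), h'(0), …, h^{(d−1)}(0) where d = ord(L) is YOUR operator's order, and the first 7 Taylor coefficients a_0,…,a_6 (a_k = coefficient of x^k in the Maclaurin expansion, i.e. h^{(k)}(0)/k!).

L = 64 + 20·Dx^2 + Dx^4  (order 4).
h: a_k = 1, 0, 10, 0, -58/3, 0, 100/9, …
ICs: h(0) = 1, h′(0) = 0, h′′(0) = 20, h′′′(0) = 0.

f: a_k = 3, 0, -6, 0, 2, 0, -4/15, …
g: a_k = -2, 0, 16, 0, -64/3, 0, 512/45, …
Sum ⇒ L₀ = lclm(L_f,L_g) in ℚ(x)⟨Dx⟩.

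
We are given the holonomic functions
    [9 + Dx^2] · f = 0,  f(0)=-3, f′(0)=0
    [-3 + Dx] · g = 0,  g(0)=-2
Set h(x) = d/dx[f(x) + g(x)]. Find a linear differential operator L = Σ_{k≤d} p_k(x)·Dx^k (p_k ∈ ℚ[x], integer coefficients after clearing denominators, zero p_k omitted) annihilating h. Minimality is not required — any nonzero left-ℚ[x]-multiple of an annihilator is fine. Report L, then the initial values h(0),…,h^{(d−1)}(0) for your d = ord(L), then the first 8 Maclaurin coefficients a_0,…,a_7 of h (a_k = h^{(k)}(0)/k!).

L = 27 - 9·Dx + 3·Dx^2 - Dx^3  (order 3).
h: a_k = -6, 9, -27, -135/2, -81/4, 243/40, -243/40, -729/112, …
ICs: h(0) = -6, h′(0) = 9, h′′(0) = -54.

f: a_k = -3, 0, 27/2, 0, -81/8, 0, 243/80, 0, …
g: a_k = -2, -6, -9, -9, -27/4, -81/20, -81/40, -243/280, …
L₀ := lclm(L_f,L_g); ord L₀ ≤ 2+1.
h₀' ⇒ L via d/dx closure of L₀.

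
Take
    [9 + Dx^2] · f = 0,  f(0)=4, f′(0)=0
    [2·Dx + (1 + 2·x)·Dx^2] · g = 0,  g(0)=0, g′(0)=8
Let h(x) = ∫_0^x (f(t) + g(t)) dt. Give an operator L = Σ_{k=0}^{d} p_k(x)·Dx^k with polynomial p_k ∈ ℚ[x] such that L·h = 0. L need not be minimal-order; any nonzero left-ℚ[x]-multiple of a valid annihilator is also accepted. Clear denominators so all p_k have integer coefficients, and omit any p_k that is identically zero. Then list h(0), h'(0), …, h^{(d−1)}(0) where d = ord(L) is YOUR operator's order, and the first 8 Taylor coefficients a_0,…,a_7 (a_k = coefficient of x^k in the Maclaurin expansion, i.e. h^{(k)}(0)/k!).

f: a_k = 4, 0, -18, 0, 27/2, 0, -81/20, 0, …
g: a_k = 0, 8, -8, 32/3, -16, 128/5, -128/3, 512/7, …
f+g: L₀ = lclm(L_f,L_g), ord ≤ 2+2.
∫: right-multiply L₀ by Dx.
L = (594 + 648·x + 648·x^2)·Dx^2 + (153 + 630·x + 972·x^2 + 648·x^3)·Dx^3 + (66 + 72·x + 72·x^2)·Dx^4 + (17 + 70·x + 108·x^2 + 72·x^3)·Dx^5  (order 5).
h: a_k = 0, 4, 4, -26/3, 8/3, -1/2, 64/15, -2803/420, …
ICs: h(0) = 0, h′(0) = 4, h′′(0) = 8, h′′′(0) = -52, h′′′′(0) = 64.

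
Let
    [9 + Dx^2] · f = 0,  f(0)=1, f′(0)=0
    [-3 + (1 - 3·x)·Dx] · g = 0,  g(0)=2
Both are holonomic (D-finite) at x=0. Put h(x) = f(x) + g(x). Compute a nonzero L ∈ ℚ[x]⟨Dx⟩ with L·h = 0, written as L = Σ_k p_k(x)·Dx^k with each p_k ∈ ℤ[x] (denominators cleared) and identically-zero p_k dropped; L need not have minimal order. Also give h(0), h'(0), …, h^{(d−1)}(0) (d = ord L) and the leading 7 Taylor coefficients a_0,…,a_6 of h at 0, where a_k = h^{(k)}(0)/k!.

f: a_k = 1, 0, -9/2, 0, 27/8, 0, -81/80, …
g: a_k = 2, 6, 18, 54, 162, 486, 1458, …
f+g: L₀ = lclm(L_f,L_g), ord ≤ 2+1.
L = (-63 + 54·x - 81·x^2) + (9 - 45·x + 81·x^2 - 81·x^3)·Dx + (-7 + 6·x - 9·x^2)·Dx^2 + (1 - 5·x + 9·x^2 - 9·x^3)·Dx^3  (order 3).
h: a_k = 3, 6, 27/2, 54, 1323/8, 486, 116559/80, …
ICs: h(0) = 3, h′(0) = 6, h′′(0) = 27.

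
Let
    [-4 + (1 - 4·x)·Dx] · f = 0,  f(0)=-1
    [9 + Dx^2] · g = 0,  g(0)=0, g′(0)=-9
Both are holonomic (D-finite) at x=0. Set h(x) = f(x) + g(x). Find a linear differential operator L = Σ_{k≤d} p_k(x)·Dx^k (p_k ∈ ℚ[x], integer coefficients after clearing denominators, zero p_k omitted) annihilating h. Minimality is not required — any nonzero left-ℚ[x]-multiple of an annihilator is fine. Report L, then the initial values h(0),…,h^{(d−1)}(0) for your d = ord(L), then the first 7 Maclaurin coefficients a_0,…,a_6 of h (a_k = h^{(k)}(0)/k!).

L = (3780 - 2592·x + 5184·x^2) + (-369 + 2124·x - 3888·x^2 + 5184·x^3)·Dx + (420 - 288·x + 576·x^2)·Dx^2 + (-41 + 236·x - 432·x^2 + 576·x^3)·Dx^3  (order 3).
h: a_k = -1, -13, -16, -101/2, -256, -41203/40, -4096, …
ICs: h(0) = -1, h′(0) = -13, h′′(0) = -32.

f: a_k = -1, -4, -16, -64, -256, -1024, -4096, …
g: a_k = 0, -9, 0, 27/2, 0, -243/40, 0, …
Sum ⇒ L₀ = lclm(L_f,L_g) in ℚ(x)⟨Dx⟩.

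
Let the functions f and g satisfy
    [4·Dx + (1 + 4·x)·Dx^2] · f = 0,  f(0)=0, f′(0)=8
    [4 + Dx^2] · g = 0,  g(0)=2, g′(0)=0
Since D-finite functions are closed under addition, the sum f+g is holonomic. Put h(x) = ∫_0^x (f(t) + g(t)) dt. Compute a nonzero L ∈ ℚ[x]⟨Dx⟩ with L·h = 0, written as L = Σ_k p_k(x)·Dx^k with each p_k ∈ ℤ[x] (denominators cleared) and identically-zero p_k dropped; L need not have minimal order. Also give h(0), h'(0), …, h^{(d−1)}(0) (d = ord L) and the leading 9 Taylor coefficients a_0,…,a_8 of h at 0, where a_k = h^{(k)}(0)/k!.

f: a_k = 0, 8, -16, 128/3, -128, 2048/5, -4096/3, 32768/7, -16384, …
g: a_k = 2, 0, -4, 0, 4/3, 0, -8/45, 0, 4/315, …
Sum ⇒ L₀ = lclm(L_f,L_g) in ℚ(x)⟨Dx⟩.
Integrate: L := L₀·Dx.
L = (400 + 128·x + 256·x^2)·Dx^2 + (36 + 176·x + 192·x^2 + 256·x^3)·Dx^3 + (100 + 32·x + 64·x^2)·Dx^4 + (9 + 44·x + 48·x^2 + 64·x^3)·Dx^5  (order 5).
h: a_k = 0, 2, 4, -20/3, 32/3, -76/3, 1024/15, -61448/315, 4096/7, …
ICs: h(0) = 0, h′(0) = 2, h′′(0) = 8, h′′′(0) = -40, h′′′′(0) = 256.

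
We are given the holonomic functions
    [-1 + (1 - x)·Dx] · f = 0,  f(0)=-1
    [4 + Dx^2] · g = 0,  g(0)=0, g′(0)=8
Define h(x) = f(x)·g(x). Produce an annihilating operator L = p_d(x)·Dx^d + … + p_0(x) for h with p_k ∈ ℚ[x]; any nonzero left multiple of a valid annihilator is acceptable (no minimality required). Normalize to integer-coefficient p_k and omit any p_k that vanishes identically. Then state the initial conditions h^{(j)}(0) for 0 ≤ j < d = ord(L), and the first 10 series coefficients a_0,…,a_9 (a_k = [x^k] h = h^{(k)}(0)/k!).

f: a_k = -1, -1, -1, -1, -1, -1, -1, -1, -1, -1, …
g: a_k = 0, 8, 0, -16/3, 0, 16/15, 0, -32/315, 0, 16/2835, …
f·g: L₀ = L_f ⊗_s L_g, ord ≤ 1·2.
L = (-4 + 4·x) + 2·Dx + (-1 + x)·Dx^2  (order 2).
h: a_k = 0, -8, -8, -8/3, -8/3, -56/15, -56/15, -1144/315, -1144/315, -10312/2835, …
ICs: h(0) = 0, h′(0) = -8.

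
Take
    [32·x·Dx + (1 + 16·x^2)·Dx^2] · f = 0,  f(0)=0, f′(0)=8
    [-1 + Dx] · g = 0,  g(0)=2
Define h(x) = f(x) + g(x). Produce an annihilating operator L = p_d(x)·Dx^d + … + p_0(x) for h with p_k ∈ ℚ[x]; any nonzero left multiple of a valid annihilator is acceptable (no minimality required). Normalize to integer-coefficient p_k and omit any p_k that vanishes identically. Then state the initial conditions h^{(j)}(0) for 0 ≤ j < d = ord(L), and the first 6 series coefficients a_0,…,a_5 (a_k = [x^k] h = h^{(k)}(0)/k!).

f: a_k = 0, 8, 0, -128/3, 0, 2048/5, …
g: a_k = 2, 2, 1, 1/3, 1/12, 1/60, …
f+g: L₀ = lclm(L_f,L_g), ord ≤ 2+1.
L = (32 - 32·x - 1536·x^2 - 512·x^3)·Dx + (-33 + 1504·x^2 - 256·x^4)·Dx^2 + (1 + 32·x + 32·x^2 + 512·x^3 + 256·x^4)·Dx^3  (order 3).
h: a_k = 2, 10, 1, -127/3, 1/12, 24577/60, …
ICs: h(0) = 2, h′(0) = 10, h′′(0) = 2.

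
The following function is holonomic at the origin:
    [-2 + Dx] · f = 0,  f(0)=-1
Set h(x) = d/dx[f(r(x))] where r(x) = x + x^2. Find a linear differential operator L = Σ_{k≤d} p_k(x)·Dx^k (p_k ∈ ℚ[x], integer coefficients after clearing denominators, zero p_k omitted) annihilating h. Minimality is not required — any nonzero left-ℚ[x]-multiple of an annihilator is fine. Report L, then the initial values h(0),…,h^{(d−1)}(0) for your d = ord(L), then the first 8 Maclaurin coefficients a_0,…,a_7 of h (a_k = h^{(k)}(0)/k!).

f: a_k = -1, -2, -2, -4/3, -2/3, -4/15, -4/45, -8/315, …
Change of var in L_f (x↦r) gives L₀.
Derive L from L₀ (diff closure).
L = (4 + 8·x + 8·x^2) + (-1 - 2·x)·Dx  (order 1).
h: a_k = -2, -8, -16, -80/3, -104/3, -608/15, -1856/45, -12224/315, …
ICs: h(0) = -2.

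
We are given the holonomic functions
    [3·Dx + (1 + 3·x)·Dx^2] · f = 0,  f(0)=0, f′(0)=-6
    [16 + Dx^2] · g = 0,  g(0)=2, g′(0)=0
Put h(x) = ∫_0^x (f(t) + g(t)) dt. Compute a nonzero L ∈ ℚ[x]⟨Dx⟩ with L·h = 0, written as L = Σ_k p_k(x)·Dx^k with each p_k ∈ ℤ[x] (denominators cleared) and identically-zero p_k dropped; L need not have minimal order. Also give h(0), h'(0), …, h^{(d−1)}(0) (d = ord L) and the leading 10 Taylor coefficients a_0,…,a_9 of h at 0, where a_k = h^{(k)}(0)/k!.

L = (1680 + 2304·x + 3456·x^2)·Dx^2 + (272 + 1584·x + 3456·x^2 + 3456·x^3)·Dx^3 + (105 + 144·x + 216·x^2)·Dx^4 + (17 + 99·x + 216·x^2 + 216·x^3)·Dx^5  (order 5).
h: a_k = 0, 2, -3, -7/3, -9/2, 371/30, -81/5, 1489/45, -2187/28, 2070811/11340, …
ICs: h(0) = 0, h′(0) = 2, h′′(0) = -6, h′′′(0) = -14, h′′′′(0) = -108.

f: a_k = 0, -6, 9, -18, 81/2, -486/5, 243, -4374/7, 6561/4, -4374, …
g: a_k = 2, 0, -16, 0, 64/3, 0, -512/45, 0, 1024/315, 0, …
L₀ := lclm(L_f,L_g); ord L₀ ≤ 2+2.
Integrate: L := L₀·Dx.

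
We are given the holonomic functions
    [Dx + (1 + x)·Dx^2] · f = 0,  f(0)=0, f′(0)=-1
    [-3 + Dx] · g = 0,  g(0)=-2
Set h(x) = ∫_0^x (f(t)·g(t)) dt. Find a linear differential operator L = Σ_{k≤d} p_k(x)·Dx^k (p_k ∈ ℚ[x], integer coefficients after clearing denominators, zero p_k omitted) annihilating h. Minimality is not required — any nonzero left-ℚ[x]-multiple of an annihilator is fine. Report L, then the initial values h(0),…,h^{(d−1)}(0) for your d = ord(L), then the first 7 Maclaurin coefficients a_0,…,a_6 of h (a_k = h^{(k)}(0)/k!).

f: a_k = 0, -1, 1/2, -1/3, 1/4, -1/5, 1/6, …
g: a_k = -2, -6, -9, -9, -27/4, -81/20, -81/40, …
f·g: L₀ = L_f ⊗_s L_g, ord ≤ 2·1.
∫: right-multiply L₀ by Dx.
L = (6 + 9·x)·Dx + (-5 - 6·x)·Dx^2 + (1 + x)·Dx^3  (order 3).
h: a_k = 0, 0, 1, 5/3, 5/3, 6/5, 83/120, …
ICs: h(0) = 0, h′(0) = 0, h′′(0) = 2.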